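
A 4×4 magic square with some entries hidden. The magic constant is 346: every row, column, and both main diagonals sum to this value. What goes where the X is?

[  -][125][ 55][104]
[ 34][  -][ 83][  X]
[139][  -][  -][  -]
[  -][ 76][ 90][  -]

The remaining cell in row 1 is (1,1) = 346 − 284 = 62.
From column 1, 346 − (62 + 34 + 139) gives (4,1) = 111.
From column 3, 346 − (55 + 83 + 90) gives (3,3) = 118.
Using anti-diagonal: 104 + 83 + 111 + ? → (3,2) = 346 − 298 = 48.
Row 3 must total 346; the given cells sum to 305, so (3,4) = 41.
Row 4 needs 346; the known cells sum to 277, so (4,4) = 69.
Column 2 must total 346; the given cells sum to 249, so (2,2) = 97.
The remaining cell in column 4 is (2,4) = 346 − 214 = 132.

132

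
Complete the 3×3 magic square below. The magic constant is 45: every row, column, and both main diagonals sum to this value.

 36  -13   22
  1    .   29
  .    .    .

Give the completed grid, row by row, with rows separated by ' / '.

Row 2 needs 45; the known cells sum to 30, so (2,2) = 15.
Column 1 needs 45; the known cells sum to 37, so (3,1) = 8.
Using column 2: -13 + 15 + ? → (3,2) = 45 − 2 = 43.
Using column 3: 22 + 29 + ? → (3,3) = 45 − 51 = -6.

36 -13 22 / 1 15 29 / 8 43 -6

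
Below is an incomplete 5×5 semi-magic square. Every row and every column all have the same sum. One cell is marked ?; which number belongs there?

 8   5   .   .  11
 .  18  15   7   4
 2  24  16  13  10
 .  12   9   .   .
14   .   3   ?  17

Row 3 is complete and sums to 65; that is the magic constant.
Row 2 must total 65; the given cells sum to 44, so (2,1) = 21.
The remaining cell in column 1 is (4,1) = 65 − 45 = 20.
Column 2 needs 65; the known cells sum to 59, so (5,2) = 6.
From column 3, 65 − (15 + 16 + 9 + 3) gives (1,3) = 22.
Column 5: 11 + 4 + 10 + 17 + ? = 65, so (4,5) = 23.
Row 1 must total 65; the given cells sum to 46, so (1,4) = 19.
Row 4: 20 + 12 + 9 + 23 + ? = 65, so (4,4) = 1.
From row 5, 65 − (14 + 6 + 3 + 17) gives (5,4) = 25.

25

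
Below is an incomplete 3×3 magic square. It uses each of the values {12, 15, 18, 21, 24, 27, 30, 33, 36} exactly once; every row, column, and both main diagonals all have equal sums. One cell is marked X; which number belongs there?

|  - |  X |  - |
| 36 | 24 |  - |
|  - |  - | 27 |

The 9 entries sum to 216, so each line sums to 216/3 = 72.
Using row 2: 36 + 24 + ? → (2,3) = 72 − 60 = 12.
The remaining cell in column 3 is (1,3) = 72 − 39 = 33.
Main diagonal must total 72; the given cells sum to 51, so (1,1) = 21.
The remaining cell in anti-diagonal is (3,1) = 72 − 57 = 15.
The remaining cell in row 1 is (1,2) = 72 − 54 = 18.

18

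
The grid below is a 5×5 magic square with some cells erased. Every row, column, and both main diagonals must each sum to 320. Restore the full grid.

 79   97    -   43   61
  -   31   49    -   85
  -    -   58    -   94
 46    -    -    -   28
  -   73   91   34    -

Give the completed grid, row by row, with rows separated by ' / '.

Using row 1: 79 + 97 + 43 + 61 + ? → (1,3) = 320 − 280 = 40.
Using column 3: 40 + 49 + 58 + 91 + ? → (4,3) = 320 − 238 = 82.
Column 5: 61 + 85 + 94 + 28 + ? = 320, so (5,5) = 52.
Main diagonal: 79 + 31 + 58 + 52 + ? = 320, so (4,4) = 100.
The remaining cell in row 4 is (4,2) = 320 − 256 = 64.
Row 5 must total 320; the given cells sum to 250, so (5,1) = 70.
Column 2: 97 + 31 + 64 + 73 + ? = 320, so (3,2) = 55.
Anti-diagonal needs 320; the known cells sum to 253, so (2,4) = 67.
Using row 2: 31 + 49 + 67 + 85 + ? → (2,1) = 320 − 232 = 88.
Column 1: 79 + 88 + 46 + 70 + ? = 320, so (3,1) = 37.
Column 4 must total 320; the given cells sum to 244, so (3,4) = 76.

79 97 40 43 61 / 88 31 49 67 85 / 37 55 58 76 94 / 46 64 82 100 28 / 70 73 91 34 52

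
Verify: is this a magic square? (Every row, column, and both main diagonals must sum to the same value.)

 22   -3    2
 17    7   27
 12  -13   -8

Row 1: 22 + (-3) + 2 = 21.
Row 2: 17 + 7 + 27 = 51.
Row 3: 12 + (-13) + (-8) = -9.
Column 1: 22 + 17 + 12 = 51.
Column 2: -3 + 7 + (-13) = -9.
Column 3: 2 + 27 + (-8) = 21.
Main diagonal: 22 + 7 + (-8) = 21.
Anti-diagonal: 2 + 7 + 12 = 21.

No — row 1 sums to 21 but row 2 sums to 51.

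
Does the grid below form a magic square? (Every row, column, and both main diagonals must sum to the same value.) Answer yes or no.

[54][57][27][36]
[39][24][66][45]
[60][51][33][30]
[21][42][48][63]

Row 1: 54 + 57 + 27 + 36 = 174.
Row 2: 39 + 24 + 66 + 45 = 174.
Row 3: 60 + 51 + 33 + 30 = 174.
Row 4: 21 + 42 + 48 + 63 = 174.
Column 1: 54 + 39 + 60 + 21 = 174.
Column 2: 57 + 24 + 51 + 42 = 174.
Column 3: 27 + 66 + 33 + 48 = 174.
Column 4: 36 + 45 + 30 + 63 = 174.
Main diagonal: 54 + 24 + 33 + 63 = 174.
Anti-diagonal: 36 + 66 + 51 + 21 = 174.
All lines sum to 174.

Yes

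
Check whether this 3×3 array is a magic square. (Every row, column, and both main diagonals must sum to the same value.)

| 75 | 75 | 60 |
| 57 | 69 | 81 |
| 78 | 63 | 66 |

Row 1: 75 + 75 + 60 = 210.
Row 2: 57 + 69 + 81 = 207.
Row 3: 78 + 63 + 66 = 207.
Column 1: 75 + 57 + 78 = 210.
Column 2: 75 + 69 + 63 = 207.
Column 3: 60 + 81 + 66 = 207.
Main diagonal: 75 + 69 + 66 = 210.
Anti-diagonal: 60 + 69 + 78 = 207.

No — row 3 sums to 207 but row 1 sums to 210.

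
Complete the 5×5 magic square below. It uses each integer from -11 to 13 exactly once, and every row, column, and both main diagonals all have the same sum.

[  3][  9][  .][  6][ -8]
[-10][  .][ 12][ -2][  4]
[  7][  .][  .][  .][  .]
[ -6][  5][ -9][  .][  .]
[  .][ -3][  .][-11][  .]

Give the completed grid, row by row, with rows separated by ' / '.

The entries are -11 through 13, which sum to 25, so each line sums to 25/5 = 5.
The remaining cell in row 1 is (1,3) = 5 − 10 = -5.
Row 2 needs 5; the known cells sum to 4, so (2,2) = 1.
From column 1, 5 − (3 + (-10) + 7 + (-6)) gives (5,1) = 11.
Column 2: 9 + 1 + 5 + (-3) + ? = 5, so (3,2) = -7.
Using anti-diagonal: -8 + (-2) + 5 + 11 + ? → (3,3) = 5 − 6 = -1.
The remaining cell in column 3 is (5,3) = 5 − (-3) = 8.
The remaining cell in row 5 is (5,5) = 5 − 5 = 0.
Main diagonal must total 5; the given cells sum to 3, so (4,4) = 2.
Using row 4: -6 + 5 + (-9) + 2 + ? → (4,5) = 5 − (-8) = 13.
From column 4, 5 − (6 + (-2) + 2 + (-11)) gives (3,4) = 10.
Using column 5: -8 + 4 + 13 + 0 + ? → (3,5) = 5 − 9 = -4.

3 9 -5 6 -8 / -10 1 12 -2 4 / 7 -7 -1 10 -4 / -6 5 -9 2 13 / 11 -3 8 -11 0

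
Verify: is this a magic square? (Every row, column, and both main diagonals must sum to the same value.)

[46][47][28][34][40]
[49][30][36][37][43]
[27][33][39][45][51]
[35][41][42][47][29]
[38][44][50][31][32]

Row 1: 46 + 47 + 28 + 34 + 40 = 195.
Row 2: 49 + 30 + 36 + 37 + 43 = 195.
Row 3: 27 + 33 + 39 + 45 + 51 = 195.
Row 4: 35 + 41 + 42 + 47 + 29 = 194.
Row 5: 38 + 44 + 50 + 31 + 32 = 195.
Column 1: 46 + 49 + 27 + 35 + 38 = 195.
Column 2: 47 + 30 + 33 + 41 + 44 = 195.
Column 3: 28 + 36 + 39 + 42 + 50 = 195.
Column 4: 34 + 37 + 45 + 47 + 31 = 194.
Column 5: 40 + 43 + 51 + 29 + 32 = 195.
Main diagonal: 46 + 30 + 39 + 47 + 32 = 194.
Anti-diagonal: 40 + 37 + 39 + 41 + 38 = 195.

No — row 4 sums to 194 but row 1 sums to 195.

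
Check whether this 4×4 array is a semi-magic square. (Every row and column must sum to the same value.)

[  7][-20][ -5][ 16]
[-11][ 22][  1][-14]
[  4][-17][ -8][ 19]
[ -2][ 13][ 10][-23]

Row 1: 7 + (-20) + (-5) + 16 = -2.
Row 2: -11 + 22 + 1 + (-14) = -2.
Row 3: 4 + (-17) + (-8) + 19 = -2.
Row 4: -2 + 13 + 10 + (-23) = -2.
Column 1: 7 + (-11) + 4 + (-2) = -2.
Column 2: -20 + 22 + (-17) + 13 = -2.
Column 3: -5 + 1 + (-8) + 10 = -2.
Column 4: 16 + (-14) + 19 + (-23) = -2.
All lines sum to -2.

Yes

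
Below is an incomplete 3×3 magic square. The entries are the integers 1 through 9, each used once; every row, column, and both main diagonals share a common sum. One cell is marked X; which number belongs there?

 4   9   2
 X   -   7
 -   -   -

The entries are 1 through 9, which sum to 45, so each line sums to 45/3 = 15.
Column 3 must total 15; the given cells sum to 9, so (3,3) = 6.
The remaining cell in main diagonal is (2,2) = 15 − 10 = 5.
Using anti-diagonal: 2 + 5 + ? → (3,1) = 15 − 7 = 8.
Row 2: 5 + 7 + ? = 15, so (2,1) = 3.

3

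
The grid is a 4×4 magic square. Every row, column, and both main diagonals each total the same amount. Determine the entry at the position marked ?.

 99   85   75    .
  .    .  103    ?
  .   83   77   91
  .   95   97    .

Column 3 is complete and sums to 352; that is the magic constant.
Using row 1: 99 + 85 + 75 + ? → (1,4) = 352 − 259 = 93.
From row 3, 352 − (83 + 77 + 91) gives (3,1) = 101.
Using column 2: 85 + 83 + 95 + ? → (2,2) = 352 − 263 = 89.
The remaining cell in main diagonal is (4,4) = 352 − 265 = 87.
Anti-diagonal needs 352; the known cells sum to 279, so (4,1) = 73.
Column 1 must total 352; the given cells sum to 273, so (2,1) = 79.
From column 4, 352 − (93 + 91 + 87) gives (2,4) = 81.

81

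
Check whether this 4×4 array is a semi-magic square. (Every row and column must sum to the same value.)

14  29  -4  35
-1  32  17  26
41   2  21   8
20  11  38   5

Row 1: 14 + 29 + (-4) + 35 = 74.
Row 2: -1 + 32 + 17 + 26 = 74.
Row 3: 41 + 2 + 21 + 8 = 72.
Row 4: 20 + 11 + 38 + 5 = 74.
Column 1: 14 + (-1) + 41 + 20 = 74.
Column 2: 29 + 32 + 2 + 11 = 74.
Column 3: -4 + 17 + 21 + 38 = 72.
Column 4: 35 + 26 + 8 + 5 = 74.

No — column 3 sums to 72 but column 1 sums to 74.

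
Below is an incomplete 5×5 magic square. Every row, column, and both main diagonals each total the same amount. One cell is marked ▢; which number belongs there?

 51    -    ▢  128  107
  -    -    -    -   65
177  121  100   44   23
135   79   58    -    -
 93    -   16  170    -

Row 3 is complete and sums to 465; that is the magic constant.
The remaining cell in column 1 is (2,1) = 465 − 456 = 9.
The remaining cell in anti-diagonal is (2,4) = 465 − 379 = 86.
From column 4, 465 − (128 + 86 + 44 + 170) gives (4,4) = 37.
Row 4: 135 + 79 + 58 + 37 + ? = 465, so (4,5) = 156.
Column 5: 107 + 65 + 23 + 156 + ? = 465, so (5,5) = 114.
The remaining cell in main diagonal is (2,2) = 465 − 302 = 163.
Row 2: 9 + 163 + 86 + 65 + ? = 465, so (2,3) = 142.
The remaining cell in row 5 is (5,2) = 465 − 393 = 72.
Column 2: 163 + 121 + 79 + 72 + ? = 465, so (1,2) = 30.
The remaining cell in column 3 is (1,3) = 465 − 316 = 149.

149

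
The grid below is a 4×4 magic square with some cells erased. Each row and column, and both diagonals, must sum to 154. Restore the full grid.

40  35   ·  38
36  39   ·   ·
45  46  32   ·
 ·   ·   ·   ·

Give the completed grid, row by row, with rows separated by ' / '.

Row 1: 40 + 35 + 38 + ? = 154, so (1,3) = 41.
From row 3, 154 − (45 + 46 + 32) gives (3,4) = 31.
From column 1, 154 − (40 + 36 + 45) gives (4,1) = 33.
From column 2, 154 − (35 + 39 + 46) gives (4,2) = 34.
From main diagonal, 154 − (40 + 39 + 32) gives (4,4) = 43.
Anti-diagonal: 38 + 46 + 33 + ? = 154, so (2,3) = 37.
Row 2: 36 + 39 + 37 + ? = 154, so (2,4) = 42.
Using row 4: 33 + 34 + 43 + ? → (4,3) = 154 − 110 = 44.

40 35 41 38 / 36 39 37 42 / 45 46 32 31 / 33 34 44 43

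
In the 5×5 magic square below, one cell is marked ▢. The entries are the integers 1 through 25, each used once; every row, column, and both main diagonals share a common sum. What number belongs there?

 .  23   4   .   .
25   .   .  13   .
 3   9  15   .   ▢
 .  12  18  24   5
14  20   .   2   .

22

The entries are 1 through 25, which sum to 325, so each line sums to 325/5 = 65.
The remaining cell in row 4 is (4,1) = 65 − 59 = 6.
The remaining cell in column 1 is (1,1) = 65 − 48 = 17.
From column 2, 65 − (23 + 9 + 12 + 20) gives (2,2) = 1.
Main diagonal needs 65; the known cells sum to 57, so (5,5) = 8.
Anti-diagonal must total 65; the given cells sum to 54, so (1,5) = 11.
The remaining cell in row 1 is (1,4) = 65 − 55 = 10.
Row 5 must total 65; the given cells sum to 44, so (5,3) = 21.
Column 3 needs 65; the known cells sum to 58, so (2,3) = 7.
The remaining cell in column 4 is (3,4) = 65 − 49 = 16.
The remaining cell in row 2 is (2,5) = 65 − 46 = 19.
From row 3, 65 − (3 + 9 + 15 + 16) gives (3,5) = 22.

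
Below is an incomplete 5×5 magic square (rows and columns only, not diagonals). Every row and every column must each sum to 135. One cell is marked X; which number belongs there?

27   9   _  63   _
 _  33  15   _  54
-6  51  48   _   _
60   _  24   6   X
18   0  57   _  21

Using row 5: 18 + 0 + 57 + 21 + ? → (5,4) = 135 − 96 = 39.
Column 1 must total 135; the given cells sum to 99, so (2,1) = 36.
Column 2 needs 135; the known cells sum to 93, so (4,2) = 42.
Column 3 must total 135; the given cells sum to 144, so (1,3) = -9.
Row 1: 27 + 9 + (-9) + 63 + ? = 135, so (1,5) = 45.
Row 2 needs 135; the known cells sum to 138, so (2,4) = -3.
From row 4, 135 − (60 + 42 + 24 + 6) gives (4,5) = 3.

3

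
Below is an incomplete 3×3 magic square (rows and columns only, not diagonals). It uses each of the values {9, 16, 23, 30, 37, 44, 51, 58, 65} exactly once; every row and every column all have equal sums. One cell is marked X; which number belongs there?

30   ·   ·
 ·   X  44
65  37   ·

The 9 entries sum to 333, so each line sums to 333/3 = 111.
The remaining cell in row 3 is (3,3) = 111 − 102 = 9.
Column 1 needs 111; the known cells sum to 95, so (2,1) = 16.
Column 3: 44 + 9 + ? = 111, so (1,3) = 58.
Row 1 must total 111; the given cells sum to 88, so (1,2) = 23.
The remaining cell in row 2 is (2,2) = 111 − 60 = 51.

51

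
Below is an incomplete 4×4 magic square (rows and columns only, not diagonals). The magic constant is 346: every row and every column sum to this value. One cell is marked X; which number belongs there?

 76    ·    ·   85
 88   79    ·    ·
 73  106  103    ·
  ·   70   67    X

100

Using row 3: 73 + 106 + 103 + ? → (3,4) = 346 − 282 = 64.
Column 1 must total 346; the given cells sum to 237, so (4,1) = 109.
Column 2: 79 + 106 + 70 + ? = 346, so (1,2) = 91.
Using row 1: 76 + 91 + 85 + ? → (1,3) = 346 − 252 = 94.
Using row 4: 109 + 70 + 67 + ? → (4,4) = 346 − 246 = 100.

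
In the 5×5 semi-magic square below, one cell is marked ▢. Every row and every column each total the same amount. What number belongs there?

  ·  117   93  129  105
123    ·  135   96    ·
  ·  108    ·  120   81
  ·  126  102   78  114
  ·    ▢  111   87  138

Column 4 is complete and sums to 510; that is the magic constant.
Row 1 needs 510; the known cells sum to 444, so (1,1) = 66.
Row 4: 126 + 102 + 78 + 114 + ? = 510, so (4,1) = 90.
The remaining cell in column 3 is (3,3) = 510 − 441 = 69.
Column 5 needs 510; the known cells sum to 438, so (2,5) = 72.
From row 2, 510 − (123 + 135 + 96 + 72) gives (2,2) = 84.
The remaining cell in row 3 is (3,1) = 510 − 378 = 132.
Using column 1: 66 + 123 + 132 + 90 + ? → (5,1) = 510 − 411 = 99.
Column 2 needs 510; the known cells sum to 435, so (5,2) = 75.

75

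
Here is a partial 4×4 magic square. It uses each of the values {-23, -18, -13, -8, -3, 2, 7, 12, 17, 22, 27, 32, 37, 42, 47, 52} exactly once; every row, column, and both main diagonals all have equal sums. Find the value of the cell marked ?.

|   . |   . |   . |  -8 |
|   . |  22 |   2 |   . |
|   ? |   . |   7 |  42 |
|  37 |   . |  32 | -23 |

-18

The 16 entries sum to 232, so each line sums to 232/4 = 58.
Row 4 needs 58; the known cells sum to 46, so (4,2) = 12.
Column 3 must total 58; the given cells sum to 41, so (1,3) = 17.
The remaining cell in column 4 is (2,4) = 58 − 11 = 47.
The remaining cell in main diagonal is (1,1) = 58 − 6 = 52.
From anti-diagonal, 58 − (-8 + 2 + 37) gives (3,2) = 27.
Using row 1: 52 + 17 + (-8) + ? → (1,2) = 58 − 61 = -3.
Row 2: 22 + 2 + 47 + ? = 58, so (2,1) = -13.
The remaining cell in row 3 is (3,1) = 58 − 76 = -18.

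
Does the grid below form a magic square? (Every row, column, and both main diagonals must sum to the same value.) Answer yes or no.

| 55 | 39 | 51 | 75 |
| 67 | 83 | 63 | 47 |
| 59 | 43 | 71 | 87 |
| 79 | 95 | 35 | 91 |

Row 1: 55 + 39 + 51 + 75 = 220.
Row 2: 67 + 83 + 63 + 47 = 260.
Row 3: 59 + 43 + 71 + 87 = 260.
Row 4: 79 + 95 + 35 + 91 = 300.
Column 1: 55 + 67 + 59 + 79 = 260.
Column 2: 39 + 83 + 43 + 95 = 260.
Column 3: 51 + 63 + 71 + 35 = 220.
Column 4: 75 + 47 + 87 + 91 = 300.
Main diagonal: 55 + 83 + 71 + 91 = 300.
Anti-diagonal: 75 + 63 + 43 + 79 = 260.

No — row 2 sums to 260 but column 3 sums to 220.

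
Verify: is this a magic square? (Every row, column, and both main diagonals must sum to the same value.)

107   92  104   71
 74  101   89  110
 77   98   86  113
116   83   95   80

Row 1: 107 + 92 + 104 + 71 = 374.
Row 2: 74 + 101 + 89 + 110 = 374.
Row 3: 77 + 98 + 86 + 113 = 374.
Row 4: 116 + 83 + 95 + 80 = 374.
Column 1: 107 + 74 + 77 + 116 = 374.
Column 2: 92 + 101 + 98 + 83 = 374.
Column 3: 104 + 89 + 86 + 95 = 374.
Column 4: 71 + 110 + 113 + 80 = 374.
Main diagonal: 107 + 101 + 86 + 80 = 374.
Anti-diagonal: 71 + 89 + 98 + 116 = 374.
All lines sum to 374.

Yes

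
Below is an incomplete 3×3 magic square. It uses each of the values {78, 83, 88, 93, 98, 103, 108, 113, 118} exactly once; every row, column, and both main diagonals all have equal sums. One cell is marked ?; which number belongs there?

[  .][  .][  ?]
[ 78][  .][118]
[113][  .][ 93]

83

The 9 entries sum to 882, so each line sums to 882/3 = 294.
Row 2 needs 294; the known cells sum to 196, so (2,2) = 98.
Row 3 needs 294; the known cells sum to 206, so (3,2) = 88.
Using column 1: 78 + 113 + ? → (1,1) = 294 − 191 = 103.
Using column 2: 98 + 88 + ? → (1,2) = 294 − 186 = 108.
Column 3: 118 + 93 + ? = 294, so (1,3) = 83.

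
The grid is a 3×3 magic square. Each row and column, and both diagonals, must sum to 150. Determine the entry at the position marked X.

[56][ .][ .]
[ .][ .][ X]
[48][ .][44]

Row 3: 48 + 44 + ? = 150, so (3,2) = 58.
Column 1: 56 + 48 + ? = 150, so (2,1) = 46.
The remaining cell in main diagonal is (2,2) = 150 − 100 = 50.
Anti-diagonal: 50 + 48 + ? = 150, so (1,3) = 52.
The remaining cell in row 1 is (1,2) = 150 − 108 = 42.
Using row 2: 46 + 50 + ? → (2,3) = 150 − 96 = 54.

54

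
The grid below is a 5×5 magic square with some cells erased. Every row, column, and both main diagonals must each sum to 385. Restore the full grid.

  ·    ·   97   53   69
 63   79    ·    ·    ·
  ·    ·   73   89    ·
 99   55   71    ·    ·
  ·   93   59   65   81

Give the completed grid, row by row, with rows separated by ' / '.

75 91 97 53 69 / 63 79 85 101 57 / 61 67 73 89 95 / 99 55 71 77 83 / 87 93 59 65 81

Row 5 needs 385; the known cells sum to 298, so (5,1) = 87.
The remaining cell in column 3 is (2,3) = 385 − 300 = 85.
Anti-diagonal: 69 + 73 + 55 + 87 + ? = 385, so (2,4) = 101.
Row 2 must total 385; the given cells sum to 328, so (2,5) = 57.
From column 4, 385 − (53 + 101 + 89 + 65) gives (4,4) = 77.
Main diagonal must total 385; the given cells sum to 310, so (1,1) = 75.
The remaining cell in row 1 is (1,2) = 385 − 294 = 91.
Using row 4: 99 + 55 + 71 + 77 + ? → (4,5) = 385 − 302 = 83.
Column 1: 75 + 63 + 99 + 87 + ? = 385, so (3,1) = 61.
From column 2, 385 − (91 + 79 + 55 + 93) gives (3,2) = 67.
Column 5 must total 385; the given cells sum to 290, so (3,5) = 95.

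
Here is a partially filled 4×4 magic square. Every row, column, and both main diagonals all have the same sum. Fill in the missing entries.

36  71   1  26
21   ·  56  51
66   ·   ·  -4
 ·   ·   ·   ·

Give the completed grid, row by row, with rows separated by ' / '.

Row 1 is already complete: 36 + 71 + 1 + 26 = 134, so that is the magic constant.
The remaining cell in row 2 is (2,2) = 134 − 128 = 6.
Using column 1: 36 + 21 + 66 + ? → (4,1) = 134 − 123 = 11.
Using column 4: 26 + 51 + (-4) + ? → (4,4) = 134 − 73 = 61.
The remaining cell in main diagonal is (3,3) = 134 − 103 = 31.
Anti-diagonal needs 134; the known cells sum to 93, so (3,2) = 41.
Column 2: 71 + 6 + 41 + ? = 134, so (4,2) = 16.
The remaining cell in column 3 is (4,3) = 134 − 88 = 46.

36 71 1 26 / 21 6 56 51 / 66 41 31 -4 / 11 16 46 61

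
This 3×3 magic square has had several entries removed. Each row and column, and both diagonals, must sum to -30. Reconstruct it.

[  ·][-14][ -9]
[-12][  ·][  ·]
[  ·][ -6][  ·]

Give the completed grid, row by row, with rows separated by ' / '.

-7 -14 -9 / -12 -10 -8 / -11 -6 -13

Using row 1: -14 + (-9) + ? → (1,1) = -30 − (-23) = -7.
From column 1, -30 − (-7 + (-12)) gives (3,1) = -11.
Using column 2: -14 + (-6) + ? → (2,2) = -30 − (-20) = -10.
From main diagonal, -30 − (-7 + (-10)) gives (3,3) = -13.
Row 2 needs -30; the known cells sum to -22, so (2,3) = -8.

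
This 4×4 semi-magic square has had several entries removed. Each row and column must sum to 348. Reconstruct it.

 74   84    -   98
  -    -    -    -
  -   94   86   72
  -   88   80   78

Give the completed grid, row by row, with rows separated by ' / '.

Using row 1: 74 + 84 + 98 + ? → (1,3) = 348 − 256 = 92.
From row 3, 348 − (94 + 86 + 72) gives (3,1) = 96.
Using row 4: 88 + 80 + 78 + ? → (4,1) = 348 − 246 = 102.
Column 1: 74 + 96 + 102 + ? = 348, so (2,1) = 76.
The remaining cell in column 2 is (2,2) = 348 − 266 = 82.
Using column 3: 92 + 86 + 80 + ? → (2,3) = 348 − 258 = 90.
Using column 4: 98 + 72 + 78 + ? → (2,4) = 348 − 248 = 100.

74 84 92 98 / 76 82 90 100 / 96 94 86 72 / 102 88 80 78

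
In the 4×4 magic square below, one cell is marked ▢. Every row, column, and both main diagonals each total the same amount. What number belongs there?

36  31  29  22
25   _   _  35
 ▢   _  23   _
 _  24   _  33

Row 1 is complete and sums to 118; that is the magic constant.
Column 4 must total 118; the given cells sum to 90, so (3,4) = 28.
Main diagonal must total 118; the given cells sum to 92, so (2,2) = 26.
From row 2, 118 − (25 + 26 + 35) gives (2,3) = 32.
Column 2: 31 + 26 + 24 + ? = 118, so (3,2) = 37.
Column 3 needs 118; the known cells sum to 84, so (4,3) = 34.
Anti-diagonal: 22 + 32 + 37 + ? = 118, so (4,1) = 27.
Using row 3: 37 + 23 + 28 + ? → (3,1) = 118 − 88 = 30.

30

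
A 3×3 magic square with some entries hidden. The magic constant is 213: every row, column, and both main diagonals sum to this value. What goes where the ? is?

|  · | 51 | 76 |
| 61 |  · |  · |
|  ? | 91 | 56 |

Row 1 must total 213; the given cells sum to 127, so (1,1) = 86.
Row 3 must total 213; the given cells sum to 147, so (3,1) = 66.

66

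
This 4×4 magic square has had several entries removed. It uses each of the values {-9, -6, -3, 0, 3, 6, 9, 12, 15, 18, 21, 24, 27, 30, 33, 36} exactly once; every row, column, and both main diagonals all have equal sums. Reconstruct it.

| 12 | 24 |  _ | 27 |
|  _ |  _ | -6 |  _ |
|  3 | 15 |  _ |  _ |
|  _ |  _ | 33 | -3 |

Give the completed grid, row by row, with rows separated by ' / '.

12 24 -9 27 / 21 9 -6 30 / 3 15 36 0 / 18 6 33 -3

The 16 entries sum to 216, so each line sums to 216/4 = 54.
Using row 1: 12 + 24 + 27 + ? → (1,3) = 54 − 63 = -9.
Column 3 must total 54; the given cells sum to 18, so (3,3) = 36.
Main diagonal must total 54; the given cells sum to 45, so (2,2) = 9.
Anti-diagonal must total 54; the given cells sum to 36, so (4,1) = 18.
From row 3, 54 − (3 + 15 + 36) gives (3,4) = 0.
Row 4 must total 54; the given cells sum to 48, so (4,2) = 6.
Using column 1: 12 + 3 + 18 + ? → (2,1) = 54 − 33 = 21.
Column 4: 27 + 0 + (-3) + ? = 54, so (2,4) = 30.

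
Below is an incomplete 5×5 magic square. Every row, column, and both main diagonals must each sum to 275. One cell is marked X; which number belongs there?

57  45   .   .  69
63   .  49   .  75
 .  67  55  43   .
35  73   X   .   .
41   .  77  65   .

The remaining cell in column 1 is (3,1) = 275 − 196 = 79.
Anti-diagonal needs 275; the known cells sum to 238, so (2,4) = 37.
The remaining cell in row 2 is (2,2) = 275 − 224 = 51.
Row 3: 79 + 67 + 55 + 43 + ? = 275, so (3,5) = 31.
The remaining cell in column 2 is (5,2) = 275 − 236 = 39.
From row 5, 275 − (41 + 39 + 77 + 65) gives (5,5) = 53.
The remaining cell in column 5 is (4,5) = 275 − 228 = 47.
Main diagonal: 57 + 51 + 55 + 53 + ? = 275, so (4,4) = 59.
Using row 4: 35 + 73 + 59 + 47 + ? → (4,3) = 275 − 214 = 61.

61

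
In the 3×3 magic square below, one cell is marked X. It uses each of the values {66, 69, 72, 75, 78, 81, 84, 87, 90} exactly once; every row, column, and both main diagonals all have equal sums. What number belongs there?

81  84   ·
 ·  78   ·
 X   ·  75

87

The 9 entries sum to 702, so each line sums to 702/3 = 234.
Using row 1: 81 + 84 + ? → (1,3) = 234 − 165 = 69.
Column 2 must total 234; the given cells sum to 162, so (3,2) = 72.
Column 3: 69 + 75 + ? = 234, so (2,3) = 90.
The remaining cell in anti-diagonal is (3,1) = 234 − 147 = 87.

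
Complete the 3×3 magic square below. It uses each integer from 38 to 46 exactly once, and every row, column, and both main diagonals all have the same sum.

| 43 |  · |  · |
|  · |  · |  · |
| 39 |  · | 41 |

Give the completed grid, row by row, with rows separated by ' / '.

The entries are 38 through 46, which sum to 378, so each line sums to 378/3 = 126.
Row 3: 39 + 41 + ? = 126, so (3,2) = 46.
The remaining cell in column 1 is (2,1) = 126 − 82 = 44.
Main diagonal must total 126; the given cells sum to 84, so (2,2) = 42.
Anti-diagonal needs 126; the known cells sum to 81, so (1,3) = 45.
Row 1 needs 126; the known cells sum to 88, so (1,2) = 38.
Row 2 needs 126; the known cells sum to 86, so (2,3) = 40.

43 38 45 / 44 42 40 / 39 46 41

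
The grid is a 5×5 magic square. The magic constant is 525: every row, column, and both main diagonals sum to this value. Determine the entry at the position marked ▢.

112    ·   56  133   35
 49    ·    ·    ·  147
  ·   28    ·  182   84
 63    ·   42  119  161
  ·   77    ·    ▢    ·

The remaining cell in row 1 is (1,2) = 525 − 336 = 189.
Row 4 must total 525; the given cells sum to 385, so (4,2) = 140.
Column 2 must total 525; the given cells sum to 434, so (2,2) = 91.
Using column 5: 35 + 147 + 84 + 161 + ? → (5,5) = 525 − 427 = 98.
Main diagonal needs 525; the known cells sum to 420, so (3,3) = 105.
Using row 3: 28 + 105 + 182 + 84 + ? → (3,1) = 525 − 399 = 126.
Using column 1: 112 + 49 + 126 + 63 + ? → (5,1) = 525 − 350 = 175.
Anti-diagonal must total 525; the given cells sum to 455, so (2,4) = 70.
From row 2, 525 − (49 + 91 + 70 + 147) gives (2,3) = 168.
Column 3: 56 + 168 + 105 + 42 + ? = 525, so (5,3) = 154.
The remaining cell in column 4 is (5,4) = 525 − 504 = 21.

21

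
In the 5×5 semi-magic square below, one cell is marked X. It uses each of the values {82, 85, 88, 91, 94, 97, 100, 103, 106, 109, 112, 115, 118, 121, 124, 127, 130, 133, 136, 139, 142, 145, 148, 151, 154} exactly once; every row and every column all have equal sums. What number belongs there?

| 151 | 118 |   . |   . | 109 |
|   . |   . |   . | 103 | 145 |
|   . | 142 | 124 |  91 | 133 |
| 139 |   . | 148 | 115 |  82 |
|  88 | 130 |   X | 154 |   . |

The 25 entries sum to 2950, so each line sums to 2950/5 = 590.
Row 3 needs 590; the known cells sum to 490, so (3,1) = 100.
Row 4 needs 590; the known cells sum to 484, so (4,2) = 106.
Using column 1: 151 + 100 + 139 + 88 + ? → (2,1) = 590 − 478 = 112.
Using column 2: 118 + 142 + 106 + 130 + ? → (2,2) = 590 − 496 = 94.
Column 4 needs 590; the known cells sum to 463, so (1,4) = 127.
Column 5 must total 590; the given cells sum to 469, so (5,5) = 121.
Row 1: 151 + 118 + 127 + 109 + ? = 590, so (1,3) = 85.
Row 2: 112 + 94 + 103 + 145 + ? = 590, so (2,3) = 136.
Row 5: 88 + 130 + 154 + 121 + ? = 590, so (5,3) = 97.

97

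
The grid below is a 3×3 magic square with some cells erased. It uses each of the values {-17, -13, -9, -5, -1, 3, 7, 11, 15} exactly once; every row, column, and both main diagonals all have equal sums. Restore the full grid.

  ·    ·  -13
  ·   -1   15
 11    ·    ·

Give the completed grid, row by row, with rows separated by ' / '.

The 9 entries sum to -9, so each line sums to -9/3 = -3.
From row 2, -3 − (-1 + 15) gives (2,1) = -17.
Using column 1: -17 + 11 + ? → (1,1) = -3 − (-6) = 3.
Using column 3: -13 + 15 + ? → (3,3) = -3 − 2 = -5.
Row 1: 3 + (-13) + ? = -3, so (1,2) = 7.
From row 3, -3 − (11 + (-5)) gives (3,2) = -9.

3 7 -13 / -17 -1 15 / 11 -9 -5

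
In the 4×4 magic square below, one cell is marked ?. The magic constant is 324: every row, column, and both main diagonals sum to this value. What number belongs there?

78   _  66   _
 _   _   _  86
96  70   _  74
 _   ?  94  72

76

Using row 3: 96 + 70 + 74 + ? → (3,3) = 324 − 240 = 84.
The remaining cell in column 3 is (2,3) = 324 − 244 = 80.
Column 4 must total 324; the given cells sum to 232, so (1,4) = 92.
The remaining cell in main diagonal is (2,2) = 324 − 234 = 90.
Using anti-diagonal: 92 + 80 + 70 + ? → (4,1) = 324 − 242 = 82.
From row 1, 324 − (78 + 66 + 92) gives (1,2) = 88.
Using row 2: 90 + 80 + 86 + ? → (2,1) = 324 − 256 = 68.
From row 4, 324 − (82 + 94 + 72) gives (4,2) = 76.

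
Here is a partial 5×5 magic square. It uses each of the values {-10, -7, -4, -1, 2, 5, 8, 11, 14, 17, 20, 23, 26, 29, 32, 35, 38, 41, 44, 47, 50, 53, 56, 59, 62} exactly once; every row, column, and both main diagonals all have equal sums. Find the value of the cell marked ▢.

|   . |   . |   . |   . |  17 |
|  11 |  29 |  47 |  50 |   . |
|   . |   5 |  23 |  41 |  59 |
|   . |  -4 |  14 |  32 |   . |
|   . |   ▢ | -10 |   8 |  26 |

62

The 25 entries sum to 650, so each line sums to 650/5 = 130.
From row 2, 130 − (11 + 29 + 47 + 50) gives (2,5) = -7.
Row 3: 5 + 23 + 41 + 59 + ? = 130, so (3,1) = 2.
Using column 3: 47 + 23 + 14 + (-10) + ? → (1,3) = 130 − 74 = 56.
Column 4: 50 + 41 + 32 + 8 + ? = 130, so (1,4) = -1.
Column 5 needs 130; the known cells sum to 95, so (4,5) = 35.
Main diagonal must total 130; the given cells sum to 110, so (1,1) = 20.
Anti-diagonal: 17 + 50 + 23 + (-4) + ? = 130, so (5,1) = 44.
Using row 1: 20 + 56 + (-1) + 17 + ? → (1,2) = 130 − 92 = 38.
The remaining cell in row 4 is (4,1) = 130 − 77 = 53.
Row 5 needs 130; the known cells sum to 68, so (5,2) = 62.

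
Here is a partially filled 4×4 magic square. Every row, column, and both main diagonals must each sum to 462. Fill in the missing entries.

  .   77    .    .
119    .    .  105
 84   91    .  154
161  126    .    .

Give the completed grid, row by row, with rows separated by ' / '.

From row 3, 462 − (84 + 91 + 154) gives (3,3) = 133.
Column 1 needs 462; the known cells sum to 364, so (1,1) = 98.
From column 2, 462 − (77 + 91 + 126) gives (2,2) = 168.
Main diagonal: 98 + 168 + 133 + ? = 462, so (4,4) = 63.
Row 2 needs 462; the known cells sum to 392, so (2,3) = 70.
The remaining cell in row 4 is (4,3) = 462 − 350 = 112.
Column 3 needs 462; the known cells sum to 315, so (1,3) = 147.
From column 4, 462 − (105 + 154 + 63) gives (1,4) = 140.

98 77 147 140 / 119 168 70 105 / 84 91 133 154 / 161 126 112 63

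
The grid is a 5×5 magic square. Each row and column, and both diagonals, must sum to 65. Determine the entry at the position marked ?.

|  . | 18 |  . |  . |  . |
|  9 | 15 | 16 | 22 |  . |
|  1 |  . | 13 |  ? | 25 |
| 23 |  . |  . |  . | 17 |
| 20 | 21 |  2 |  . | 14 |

19

Row 2: 9 + 15 + 16 + 22 + ? = 65, so (2,5) = 3.
Using row 5: 20 + 21 + 2 + 14 + ? → (5,4) = 65 − 57 = 8.
Column 1 must total 65; the given cells sum to 53, so (1,1) = 12.
Using column 5: 3 + 25 + 17 + 14 + ? → (1,5) = 65 − 59 = 6.
Main diagonal: 12 + 15 + 13 + 14 + ? = 65, so (4,4) = 11.
Using anti-diagonal: 6 + 22 + 13 + 20 + ? → (4,2) = 65 − 61 = 4.
Row 4: 23 + 4 + 11 + 17 + ? = 65, so (4,3) = 10.
Column 2: 18 + 15 + 4 + 21 + ? = 65, so (3,2) = 7.
Column 3 needs 65; the known cells sum to 41, so (1,3) = 24.
Row 1 must total 65; the given cells sum to 60, so (1,4) = 5.
Row 3 needs 65; the known cells sum to 46, so (3,4) = 19.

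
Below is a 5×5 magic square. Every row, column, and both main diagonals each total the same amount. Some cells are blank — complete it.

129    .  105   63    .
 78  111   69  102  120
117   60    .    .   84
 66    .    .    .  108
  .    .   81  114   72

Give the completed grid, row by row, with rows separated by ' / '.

Row 2 is already complete: 78 + 111 + 69 + 102 + 120 = 480, so that is the magic constant.
From column 1, 480 − (129 + 78 + 117 + 66) gives (5,1) = 90.
From column 5, 480 − (120 + 84 + 108 + 72) gives (1,5) = 96.
Row 1: 129 + 105 + 63 + 96 + ? = 480, so (1,2) = 87.
Using row 5: 90 + 81 + 114 + 72 + ? → (5,2) = 480 − 357 = 123.
Using column 2: 87 + 111 + 60 + 123 + ? → (4,2) = 480 − 381 = 99.
From anti-diagonal, 480 − (96 + 102 + 99 + 90) gives (3,3) = 93.
From row 3, 480 − (117 + 60 + 93 + 84) gives (3,4) = 126.
Column 3: 105 + 69 + 93 + 81 + ? = 480, so (4,3) = 132.
The remaining cell in column 4 is (4,4) = 480 − 405 = 75.

129 87 105 63 96 / 78 111 69 102 120 / 117 60 93 126 84 / 66 99 132 75 108 / 90 123 81 114 72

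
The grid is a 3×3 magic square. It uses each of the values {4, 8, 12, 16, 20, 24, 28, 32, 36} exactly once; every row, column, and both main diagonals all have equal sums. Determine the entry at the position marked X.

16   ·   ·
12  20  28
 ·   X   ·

The 9 entries sum to 180, so each line sums to 180/3 = 60.
From column 1, 60 − (16 + 12) gives (3,1) = 32.
The remaining cell in main diagonal is (3,3) = 60 − 36 = 24.
Using anti-diagonal: 20 + 32 + ? → (1,3) = 60 − 52 = 8.
From row 1, 60 − (16 + 8) gives (1,2) = 36.
The remaining cell in row 3 is (3,2) = 60 − 56 = 4.

4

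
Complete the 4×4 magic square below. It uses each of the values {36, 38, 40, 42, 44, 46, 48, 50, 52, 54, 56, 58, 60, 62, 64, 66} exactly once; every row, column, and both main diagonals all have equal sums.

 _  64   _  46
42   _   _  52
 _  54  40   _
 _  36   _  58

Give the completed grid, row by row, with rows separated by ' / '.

56 64 38 46 / 42 50 60 52 / 62 54 40 48 / 44 36 66 58

The 16 entries sum to 816, so each line sums to 816/4 = 204.
Column 2 needs 204; the known cells sum to 154, so (2,2) = 50.
Using column 4: 46 + 52 + 58 + ? → (3,4) = 204 − 156 = 48.
Main diagonal: 50 + 40 + 58 + ? = 204, so (1,1) = 56.
Row 1 needs 204; the known cells sum to 166, so (1,3) = 38.
The remaining cell in row 2 is (2,3) = 204 − 144 = 60.
Using row 3: 54 + 40 + 48 + ? → (3,1) = 204 − 142 = 62.
From column 1, 204 − (56 + 42 + 62) gives (4,1) = 44.
From column 3, 204 − (38 + 60 + 40) gives (4,3) = 66.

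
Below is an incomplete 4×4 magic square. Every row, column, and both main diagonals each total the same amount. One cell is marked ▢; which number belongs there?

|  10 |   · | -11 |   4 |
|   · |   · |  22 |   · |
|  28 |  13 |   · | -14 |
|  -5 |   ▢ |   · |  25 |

Anti-diagonal is complete and sums to 34; that is the magic constant.
Row 1 must total 34; the given cells sum to 3, so (1,2) = 31.
Row 3 must total 34; the given cells sum to 27, so (3,3) = 7.
From column 1, 34 − (10 + 28 + (-5)) gives (2,1) = 1.
Column 3 must total 34; the given cells sum to 18, so (4,3) = 16.
Column 4 needs 34; the known cells sum to 15, so (2,4) = 19.
Main diagonal: 10 + 7 + 25 + ? = 34, so (2,2) = -8.
The remaining cell in row 4 is (4,2) = 34 − 36 = -2.

-2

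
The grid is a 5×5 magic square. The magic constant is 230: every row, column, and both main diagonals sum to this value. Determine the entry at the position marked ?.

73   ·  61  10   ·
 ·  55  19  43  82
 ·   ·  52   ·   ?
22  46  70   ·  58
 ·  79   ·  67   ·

Row 2: 55 + 19 + 43 + 82 + ? = 230, so (2,1) = 31.
Row 4 needs 230; the known cells sum to 196, so (4,4) = 34.
Column 3 must total 230; the given cells sum to 202, so (5,3) = 28.
From column 4, 230 − (10 + 43 + 34 + 67) gives (3,4) = 76.
Main diagonal must total 230; the given cells sum to 214, so (5,5) = 16.
From row 5, 230 − (79 + 28 + 67 + 16) gives (5,1) = 40.
Column 1 must total 230; the given cells sum to 166, so (3,1) = 64.
Using anti-diagonal: 43 + 52 + 46 + 40 + ? → (1,5) = 230 − 181 = 49.
From row 1, 230 − (73 + 61 + 10 + 49) gives (1,2) = 37.
Using column 2: 37 + 55 + 46 + 79 + ? → (3,2) = 230 − 217 = 13.
From column 5, 230 − (49 + 82 + 58 + 16) gives (3,5) = 25.

25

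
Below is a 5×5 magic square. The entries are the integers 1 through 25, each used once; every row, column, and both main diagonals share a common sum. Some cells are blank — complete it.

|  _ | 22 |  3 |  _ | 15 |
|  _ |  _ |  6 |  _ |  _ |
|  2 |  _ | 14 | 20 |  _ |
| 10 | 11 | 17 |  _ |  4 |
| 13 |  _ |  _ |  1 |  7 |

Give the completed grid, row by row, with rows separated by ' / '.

16 22 3 9 15 / 24 5 6 12 18 / 2 8 14 20 21 / 10 11 17 23 4 / 13 19 25 1 7

The entries are 1 through 25, which sum to 325, so each line sums to 325/5 = 65.
From row 4, 65 − (10 + 11 + 17 + 4) gives (4,4) = 23.
Column 3 needs 65; the known cells sum to 40, so (5,3) = 25.
Anti-diagonal: 15 + 14 + 11 + 13 + ? = 65, so (2,4) = 12.
The remaining cell in row 5 is (5,2) = 65 − 46 = 19.
From column 4, 65 − (12 + 20 + 23 + 1) gives (1,4) = 9.
The remaining cell in row 1 is (1,1) = 65 − 49 = 16.
From column 1, 65 − (16 + 2 + 10 + 13) gives (2,1) = 24.
Main diagonal needs 65; the known cells sum to 60, so (2,2) = 5.
Row 2 must total 65; the given cells sum to 47, so (2,5) = 18.
Column 2 needs 65; the known cells sum to 57, so (3,2) = 8.
Using column 5: 15 + 18 + 4 + 7 + ? → (3,5) = 65 − 44 = 21.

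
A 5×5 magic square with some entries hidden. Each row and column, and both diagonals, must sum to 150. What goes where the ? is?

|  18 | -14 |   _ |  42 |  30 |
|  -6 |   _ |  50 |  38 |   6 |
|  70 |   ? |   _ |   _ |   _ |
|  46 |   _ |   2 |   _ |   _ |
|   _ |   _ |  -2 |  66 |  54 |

58

Using row 1: 18 + (-14) + 42 + 30 + ? → (1,3) = 150 − 76 = 74.
Row 2 must total 150; the given cells sum to 88, so (2,2) = 62.
The remaining cell in column 1 is (5,1) = 150 − 128 = 22.
Column 3: 74 + 50 + 2 + (-2) + ? = 150, so (3,3) = 26.
Main diagonal needs 150; the known cells sum to 160, so (4,4) = -10.
Anti-diagonal must total 150; the given cells sum to 116, so (4,2) = 34.
Row 4 must total 150; the given cells sum to 72, so (4,5) = 78.
The remaining cell in row 5 is (5,2) = 150 − 140 = 10.
From column 2, 150 − (-14 + 62 + 34 + 10) gives (3,2) = 58.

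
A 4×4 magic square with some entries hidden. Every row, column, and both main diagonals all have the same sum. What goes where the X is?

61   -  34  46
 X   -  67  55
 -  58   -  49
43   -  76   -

40

Anti-diagonal is complete and sums to 214; that is the magic constant.
Row 1 needs 214; the known cells sum to 141, so (1,2) = 73.
Using column 3: 34 + 67 + 76 + ? → (3,3) = 214 − 177 = 37.
From column 4, 214 − (46 + 55 + 49) gives (4,4) = 64.
The remaining cell in main diagonal is (2,2) = 214 − 162 = 52.
From row 2, 214 − (52 + 67 + 55) gives (2,1) = 40.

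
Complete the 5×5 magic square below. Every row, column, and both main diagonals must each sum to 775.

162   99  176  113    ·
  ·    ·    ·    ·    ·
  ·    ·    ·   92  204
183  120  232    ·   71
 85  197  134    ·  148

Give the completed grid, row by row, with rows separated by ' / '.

Row 1: 162 + 99 + 176 + 113 + ? = 775, so (1,5) = 225.
The remaining cell in row 4 is (4,4) = 775 − 606 = 169.
Row 5 needs 775; the known cells sum to 564, so (5,4) = 211.
Column 4 needs 775; the known cells sum to 585, so (2,4) = 190.
Column 5 needs 775; the known cells sum to 648, so (2,5) = 127.
From anti-diagonal, 775 − (225 + 190 + 120 + 85) gives (3,3) = 155.
Using column 3: 176 + 155 + 232 + 134 + ? → (2,3) = 775 − 697 = 78.
The remaining cell in main diagonal is (2,2) = 775 − 634 = 141.
From row 2, 775 − (141 + 78 + 190 + 127) gives (2,1) = 239.
Column 1 must total 775; the given cells sum to 669, so (3,1) = 106.
From column 2, 775 − (99 + 141 + 120 + 197) gives (3,2) = 218.

162 99 176 113 225 / 239 141 78 190 127 / 106 218 155 92 204 / 183 120 232 169 71 / 85 197 134 211 148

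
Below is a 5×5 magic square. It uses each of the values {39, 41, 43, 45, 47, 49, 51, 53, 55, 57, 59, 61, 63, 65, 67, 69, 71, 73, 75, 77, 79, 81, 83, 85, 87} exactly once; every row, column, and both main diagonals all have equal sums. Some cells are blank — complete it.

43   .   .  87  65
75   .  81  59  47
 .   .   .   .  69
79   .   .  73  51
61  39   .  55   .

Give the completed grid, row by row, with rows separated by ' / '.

The 25 entries sum to 1575, so each line sums to 1575/5 = 315.
Row 2 must total 315; the given cells sum to 262, so (2,2) = 53.
Using column 1: 43 + 75 + 79 + 61 + ? → (3,1) = 315 − 258 = 57.
Column 4 needs 315; the known cells sum to 274, so (3,4) = 41.
Using column 5: 65 + 47 + 69 + 51 + ? → (5,5) = 315 − 232 = 83.
Main diagonal must total 315; the given cells sum to 252, so (3,3) = 63.
Anti-diagonal needs 315; the known cells sum to 248, so (4,2) = 67.
The remaining cell in row 3 is (3,2) = 315 − 230 = 85.
Row 4 must total 315; the given cells sum to 270, so (4,3) = 45.
Row 5 needs 315; the known cells sum to 238, so (5,3) = 77.
From column 2, 315 − (53 + 85 + 67 + 39) gives (1,2) = 71.
Column 3 needs 315; the known cells sum to 266, so (1,3) = 49.

43 71 49 87 65 / 75 53 81 59 47 / 57 85 63 41 69 / 79 67 45 73 51 / 61 39 77 55 83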